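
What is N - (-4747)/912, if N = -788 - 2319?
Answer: -2828837/912 ≈ -3101.8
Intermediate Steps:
N = -3107
N - (-4747)/912 = -3107 - (-4747)/912 = -3107 - 1*(-4747/912) = -3107 + 4747/912 = -2828837/912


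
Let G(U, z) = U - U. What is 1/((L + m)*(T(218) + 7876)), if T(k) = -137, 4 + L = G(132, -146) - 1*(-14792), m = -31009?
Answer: -1/125534319 ≈ -7.9660e-9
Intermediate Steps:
G(U, z) = 0
L = 14788 (L = -4 + (0 - 1*(-14792)) = -4 + (0 + 14792) = -4 + 14792 = 14788)
1/((L + m)*(T(218) + 7876)) = 1/((14788 - 31009)*(-137 + 7876)) = 1/(-16221*7739) = 1/(-125534319) = -1/125534319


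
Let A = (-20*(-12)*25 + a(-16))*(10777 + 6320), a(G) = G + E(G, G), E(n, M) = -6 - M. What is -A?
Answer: -102479418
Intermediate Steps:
a(G) = -6 (a(G) = G + (-6 - G) = -6)
A = 102479418 (A = (-20*(-12)*25 - 6)*(10777 + 6320) = (240*25 - 6)*17097 = (6000 - 6)*17097 = 5994*17097 = 102479418)
-A = -1*102479418 = -102479418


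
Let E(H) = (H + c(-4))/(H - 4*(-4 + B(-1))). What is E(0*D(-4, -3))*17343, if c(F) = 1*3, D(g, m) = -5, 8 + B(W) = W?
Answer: 52029/52 ≈ 1000.6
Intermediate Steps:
B(W) = -8 + W
c(F) = 3
E(H) = (3 + H)/(52 + H) (E(H) = (H + 3)/(H - 4*(-4 + (-8 - 1))) = (3 + H)/(H - 4*(-4 - 9)) = (3 + H)/(H - 4*(-13)) = (3 + H)/(H + 52) = (3 + H)/(52 + H))
E(0*D(-4, -3))*17343 = ((3 + 0*(-5))/(52 + 0*(-5)))*17343 = ((3 + 0)/(52 + 0))*17343 = (3/52)*17343 = 52029/52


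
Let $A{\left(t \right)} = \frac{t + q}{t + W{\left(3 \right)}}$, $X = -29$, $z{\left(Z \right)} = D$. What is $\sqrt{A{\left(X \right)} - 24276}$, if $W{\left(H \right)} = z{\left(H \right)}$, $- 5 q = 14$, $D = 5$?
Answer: $\frac{i \sqrt{9709870}}{20} \approx 155.8 i$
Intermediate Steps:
$q = - \frac{14}{5}$ ($q = \left(- \frac{1}{5}\right) 14 = - \frac{14}{5} \approx -2.8$)
$z{\left(Z \right)} = 5$
$W{\left(H \right)} = 5$
$A{\left(t \right)} = \frac{- \frac{14}{5} + t}{5 + t}$ ($A{\left(t \right)} = \frac{t - \frac{14}{5}}{t + 5} = \frac{- \frac{14}{5} + t}{5 + t}$)
$\sqrt{A{\left(X \right)} - 24276} = \sqrt{\frac{- \frac{14}{5} - 29}{5 - 29} - 24276} = \sqrt{\frac{1}{-24} \left(- \frac{159}{5}\right) - 24276} = \sqrt{\left(- \frac{1}{24}\right) \left(- \frac{159}{5}\right) - 24276} = \sqrt{\frac{53}{40} - 24276} = \sqrt{- \frac{970987}{40}} = \frac{i \sqrt{9709870}}{20}$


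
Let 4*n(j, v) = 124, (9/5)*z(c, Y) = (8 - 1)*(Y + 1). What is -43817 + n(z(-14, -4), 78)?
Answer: -43786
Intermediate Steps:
z(c, Y) = 35/9 + 35*Y/9 (z(c, Y) = 5*((8 - 1)*(Y + 1))/9 = 5*(7*(1 + Y))/9 = 5*(7 + 7*Y)/9 = 35/9 + 35*Y/9)
n(j, v) = 31 (n(j, v) = (1/4)*124 = 31)
-43817 + n(z(-14, -4), 78) = -43817 + 31 = -43786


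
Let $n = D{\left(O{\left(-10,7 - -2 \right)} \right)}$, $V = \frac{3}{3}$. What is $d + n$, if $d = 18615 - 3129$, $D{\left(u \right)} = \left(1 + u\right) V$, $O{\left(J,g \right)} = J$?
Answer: $15477$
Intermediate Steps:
$V = 1$ ($V = 3 \cdot \frac{1}{3} = 1$)
$D{\left(u \right)} = 1 + u$ ($D{\left(u \right)} = \left(1 + u\right) 1 = 1 + u$)
$n = -9$ ($n = 1 - 10 = -9$)
$d = 15486$ ($d = 18615 - 3129 = 15486$)
$d + n = 15486 - 9 = 15477$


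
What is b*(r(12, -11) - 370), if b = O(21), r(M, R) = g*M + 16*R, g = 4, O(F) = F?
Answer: -10458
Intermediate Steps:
r(M, R) = 4*M + 16*R
b = 21
b*(r(12, -11) - 370) = 21*((4*12 + 16*(-11)) - 370) = 21*((48 - 176) - 370) = 21*(-128 - 370) = 21*(-498) = -10458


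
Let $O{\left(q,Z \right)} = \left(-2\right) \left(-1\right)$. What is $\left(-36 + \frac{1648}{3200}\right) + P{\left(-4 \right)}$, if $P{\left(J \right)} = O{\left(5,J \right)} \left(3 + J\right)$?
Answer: $- \frac{7497}{200} \approx -37.485$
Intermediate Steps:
$O{\left(q,Z \right)} = 2$
$P{\left(J \right)} = 6 + 2 J$ ($P{\left(J \right)} = 2 \left(3 + J\right) = 6 + 2 J$)
$\left(-36 + \frac{1648}{3200}\right) + P{\left(-4 \right)} = \left(-36 + \frac{1648}{3200}\right) + \left(6 + 2 \left(-4\right)\right) = \left(-36 + 1648 \cdot \frac{1}{3200}\right) + \left(6 - 8\right) = \left(-36 + \frac{103}{200}\right) - 2 = - \frac{7097}{200} - 2 = - \frac{7497}{200}$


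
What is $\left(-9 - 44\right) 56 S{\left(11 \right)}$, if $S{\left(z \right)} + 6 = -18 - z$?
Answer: $103880$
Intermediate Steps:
$S{\left(z \right)} = -24 - z$ ($S{\left(z \right)} = -6 - \left(18 + z\right) = -24 - z$)
$\left(-9 - 44\right) 56 S{\left(11 \right)} = \left(-9 - 44\right) 56 \left(-24 - 11\right) = \left(-53\right) 56 \left(-24 - 11\right) = \left(-2968\right) \left(-35\right) = 103880$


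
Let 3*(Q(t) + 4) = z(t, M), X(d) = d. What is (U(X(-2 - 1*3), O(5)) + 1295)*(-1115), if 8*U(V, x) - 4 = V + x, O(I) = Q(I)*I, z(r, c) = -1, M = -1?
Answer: -8644595/6 ≈ -1.4408e+6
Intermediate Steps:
Q(t) = -13/3 (Q(t) = -4 + (⅓)*(-1) = -4 - ⅓ = -13/3)
O(I) = -13*I/3
U(V, x) = ½ + V/8 + x/8 (U(V, x) = ½ + (V + x)/8 = ½ + (V/8 + x/8) = ½ + V/8 + x/8)
(U(X(-2 - 1*3), O(5)) + 1295)*(-1115) = ((½ + (-2 - 1*3)/8 + (-13/3*5)/8) + 1295)*(-1115) = ((½ + (-2 - 3)/8 + (⅛)*(-65/3)) + 1295)*(-1115) = ((½ + (⅛)*(-5) - 65/24) + 1295)*(-1115) = ((½ - 5/8 - 65/24) + 1295)*(-1115) = (-17/6 + 1295)*(-1115) = (7753/6)*(-1115) = -8644595/6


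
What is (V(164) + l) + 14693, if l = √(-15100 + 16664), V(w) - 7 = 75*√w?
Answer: 14700 + 2*√391 + 150*√41 ≈ 15700.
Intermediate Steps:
V(w) = 7 + 75*√w
l = 2*√391 (l = √1564 = 2*√391 ≈ 39.547)
(V(164) + l) + 14693 = ((7 + 75*√164) + 2*√391) + 14693 = ((7 + 75*(2*√41)) + 2*√391) + 14693 = ((7 + 150*√41) + 2*√391) + 14693 = (7 + 2*√391 + 150*√41) + 14693 = 14700 + 2*√391 + 150*√41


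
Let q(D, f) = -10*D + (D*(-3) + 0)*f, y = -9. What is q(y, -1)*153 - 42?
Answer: 9597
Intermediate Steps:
q(D, f) = -10*D - 3*D*f (q(D, f) = -10*D + (-3*D + 0)*f = -10*D + (-3*D)*f = -10*D - 3*D*f)
q(y, -1)*153 - 42 = -1*(-9)*(10 + 3*(-1))*153 - 42 = -1*(-9)*(10 - 3)*153 - 42 = -1*(-9)*7*153 - 42 = 63*153 - 42 = 9639 - 42 = 9597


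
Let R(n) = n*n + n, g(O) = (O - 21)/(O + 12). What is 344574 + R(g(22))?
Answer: 398327579/1156 ≈ 3.4457e+5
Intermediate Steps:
g(O) = (-21 + O)/(12 + O)
R(n) = n + n² (R(n) = n² + n = n + n²)
344574 + R(g(22)) = 344574 + ((-21 + 22)/(12 + 22))*(1 + (-21 + 22)/(12 + 22)) = 344574 + (1/34)*(1 + 1/34) = 344574 + ((1/34)*1)*(1 + (1/34)*1) = 344574 + (1 + 1/34)/34 = 344574 + (1/34)*(35/34) = 344574 + 35/1156 = 398327579/1156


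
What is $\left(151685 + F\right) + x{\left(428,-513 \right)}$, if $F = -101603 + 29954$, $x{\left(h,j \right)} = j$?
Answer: $79523$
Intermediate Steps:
$F = -71649$
$\left(151685 + F\right) + x{\left(428,-513 \right)} = \left(151685 - 71649\right) - 513 = 80036 - 513 = 79523$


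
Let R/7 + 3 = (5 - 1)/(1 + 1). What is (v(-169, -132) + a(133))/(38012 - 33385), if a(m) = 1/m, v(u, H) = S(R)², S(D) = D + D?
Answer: 26069/615391 ≈ 0.042362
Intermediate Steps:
R = -7 (R = -21 + 7*((5 - 1)/(1 + 1)) = -21 + 7*(4/2) = -21 + 7*(4*(½)) = -21 + 7*2 = -21 + 14 = -7)
S(D) = 2*D
v(u, H) = 196 (v(u, H) = (2*(-7))² = (-14)² = 196)
(v(-169, -132) + a(133))/(38012 - 33385) = (196 + 1/133)/(38012 - 33385) = (196 + 1/133)/4627 = (26069/133)*(1/4627) = 26069/615391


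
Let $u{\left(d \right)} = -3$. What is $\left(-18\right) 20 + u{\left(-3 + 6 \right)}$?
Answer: $-363$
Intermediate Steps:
$\left(-18\right) 20 + u{\left(-3 + 6 \right)} = \left(-18\right) 20 - 3 = -360 - 3 = -363$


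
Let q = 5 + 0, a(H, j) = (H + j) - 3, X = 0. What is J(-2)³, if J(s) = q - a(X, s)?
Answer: 1000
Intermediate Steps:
a(H, j) = -3 + H + j
q = 5
J(s) = 8 - s (J(s) = 5 - (-3 + 0 + s) = 5 - (-3 + s) = 5 + (3 - s) = 8 - s)
J(-2)³ = (8 - 1*(-2))³ = (8 + 2)³ = 10³ = 1000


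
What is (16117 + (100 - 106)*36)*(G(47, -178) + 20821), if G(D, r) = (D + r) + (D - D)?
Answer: 328991690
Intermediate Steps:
G(D, r) = D + r (G(D, r) = (D + r) + 0 = D + r)
(16117 + (100 - 106)*36)*(G(47, -178) + 20821) = (16117 + (100 - 106)*36)*((47 - 178) + 20821) = (16117 - 6*36)*(-131 + 20821) = (16117 - 216)*20690 = 15901*20690 = 328991690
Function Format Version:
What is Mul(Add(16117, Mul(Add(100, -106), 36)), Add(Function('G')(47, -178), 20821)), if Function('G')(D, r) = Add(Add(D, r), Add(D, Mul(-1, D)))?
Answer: 328991690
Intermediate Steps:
Function('G')(D, r) = Add(D, r) (Function('G')(D, r) = Add(Add(D, r), 0) = Add(D, r))
Mul(Add(16117, Mul(Add(100, -106), 36)), Add(Function('G')(47, -178), 20821)) = Mul(Add(16117, Mul(Add(100, -106), 36)), Add(Add(47, -178), 20821)) = Mul(Add(16117, Mul(-6, 36)), Add(-131, 20821)) = Mul(Add(16117, -216), 20690) = Mul(15901, 20690) = 328991690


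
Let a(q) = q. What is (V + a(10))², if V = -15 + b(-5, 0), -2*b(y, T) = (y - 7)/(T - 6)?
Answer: 36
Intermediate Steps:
b(y, T) = -(-7 + y)/(2*(-6 + T)) (b(y, T) = -(y - 7)/(2*(T - 6)) = -(-7 + y)/(2*(-6 + T)))
V = -16 (V = -15 + (7 - 1*(-5))/(2*(-6 + 0)) = -15 + (½)*(7 + 5)/(-6) = -15 + (½)*(-⅙)*12 = -15 - 1 = -16)
(V + a(10))² = (-16 + 10)² = (-6)² = 36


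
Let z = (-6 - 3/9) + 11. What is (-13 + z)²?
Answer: 625/9 ≈ 69.444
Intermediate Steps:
z = 14/3 (z = (-6 - 3*⅑) + 11 = (-6 - ⅓) + 11 = -19/3 + 11 = 14/3 ≈ 4.6667)
(-13 + z)² = (-13 + 14/3)² = (-25/3)² = 625/9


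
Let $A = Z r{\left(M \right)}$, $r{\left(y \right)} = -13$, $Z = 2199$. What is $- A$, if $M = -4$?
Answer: $28587$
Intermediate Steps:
$A = -28587$ ($A = 2199 \left(-13\right) = -28587$)
$- A = \left(-1\right) \left(-28587\right) = 28587$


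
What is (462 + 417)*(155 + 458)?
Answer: 538827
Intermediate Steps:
(462 + 417)*(155 + 458) = 879*613 = 538827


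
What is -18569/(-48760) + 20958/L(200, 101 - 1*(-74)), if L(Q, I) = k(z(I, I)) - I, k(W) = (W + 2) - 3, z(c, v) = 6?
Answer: -20375107/165784 ≈ -122.90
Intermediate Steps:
k(W) = -1 + W (k(W) = (2 + W) - 3 = -1 + W)
L(Q, I) = 5 - I (L(Q, I) = (-1 + 6) - I = 5 - I)
-18569/(-48760) + 20958/L(200, 101 - 1*(-74)) = -18569/(-48760) + 20958/(5 - (101 - 1*(-74))) = -18569*(-1/48760) + 20958/(5 - (101 + 74)) = 18569/48760 + 20958/(5 - 1*175) = 18569/48760 + 20958/(5 - 175) = 18569/48760 + 20958/(-170) = 18569/48760 + 20958*(-1/170) = 18569/48760 - 10479/85 = -20375107/165784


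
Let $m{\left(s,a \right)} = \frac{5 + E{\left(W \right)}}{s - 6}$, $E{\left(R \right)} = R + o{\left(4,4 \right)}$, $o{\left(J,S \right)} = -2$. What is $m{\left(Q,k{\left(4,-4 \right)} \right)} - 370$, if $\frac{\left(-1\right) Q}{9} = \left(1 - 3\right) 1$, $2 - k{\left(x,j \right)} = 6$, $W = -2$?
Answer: $- \frac{4439}{12} \approx -369.92$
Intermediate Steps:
$E{\left(R \right)} = -2 + R$ ($E{\left(R \right)} = R - 2 = -2 + R$)
$k{\left(x,j \right)} = -4$ ($k{\left(x,j \right)} = 2 - 6 = -4$)
$Q = 18$ ($Q = - 9 \left(1 - 3\right) 1 = - 9 \left(\left(-2\right) 1\right) = \left(-9\right) \left(-2\right) = 18$)
$m{\left(s,a \right)} = \frac{1}{-6 + s}$ ($m{\left(s,a \right)} = \frac{5 - 4}{s - 6} = \frac{5 - 4}{-6 + s} = 1 \frac{1}{-6 + s} = \frac{1}{-6 + s}$)
$m{\left(Q,k{\left(4,-4 \right)} \right)} - 370 = \frac{1}{-6 + 18} - 370 = \frac{1}{12} - 370 = - \frac{4439}{12}$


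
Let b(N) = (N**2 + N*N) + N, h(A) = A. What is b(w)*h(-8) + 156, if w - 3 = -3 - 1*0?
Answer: 156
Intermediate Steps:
w = 0 (w = 3 + (-3 - 1*0) = 3 + (-3 + 0) = 3 - 3 = 0)
b(N) = N + 2*N**2 (b(N) = (N**2 + N**2) + N = 2*N**2 + N = N + 2*N**2)
b(w)*h(-8) + 156 = (0*(1 + 2*0))*(-8) + 156 = (0*(1 + 0))*(-8) + 156 = (0*1)*(-8) + 156 = 0*(-8) + 156 = 0 + 156 = 156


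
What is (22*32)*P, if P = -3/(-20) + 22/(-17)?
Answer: -68464/85 ≈ -805.46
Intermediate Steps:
P = -389/340 (P = -3*(-1/20) + 22*(-1/17) = 3/20 - 22/17 = -389/340 ≈ -1.1441)
(22*32)*P = (22*32)*(-389/340) = 704*(-389/340) = -68464/85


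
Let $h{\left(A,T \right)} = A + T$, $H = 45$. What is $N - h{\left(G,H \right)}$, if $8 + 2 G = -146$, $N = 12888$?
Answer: $12920$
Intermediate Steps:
$G = -77$ ($G = -4 + \frac{1}{2} \left(-146\right) = -4 - 73 = -77$)
$N - h{\left(G,H \right)} = 12888 - \left(-77 + 45\right) = 12888 - -32 = 12888 + 32 = 12920$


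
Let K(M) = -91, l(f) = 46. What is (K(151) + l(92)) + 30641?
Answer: 30596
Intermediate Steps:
(K(151) + l(92)) + 30641 = (-91 + 46) + 30641 = -45 + 30641 = 30596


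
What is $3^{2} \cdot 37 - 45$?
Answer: $288$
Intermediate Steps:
$3^{2} \cdot 37 - 45 = 9 \cdot 37 - 45 = 333 - 45 = 288$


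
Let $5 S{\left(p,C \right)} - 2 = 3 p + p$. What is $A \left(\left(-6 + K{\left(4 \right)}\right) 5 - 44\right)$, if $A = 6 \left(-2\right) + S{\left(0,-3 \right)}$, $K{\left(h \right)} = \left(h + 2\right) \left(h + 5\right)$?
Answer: $- \frac{11368}{5} \approx -2273.6$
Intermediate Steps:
$S{\left(p,C \right)} = \frac{2}{5} + \frac{4 p}{5}$ ($S{\left(p,C \right)} = \frac{2}{5} + \frac{3 p + p}{5} = \frac{2}{5} + \frac{4 p}{5}$)
$K{\left(h \right)} = \left(2 + h\right) \left(5 + h\right)$
$A = - \frac{58}{5}$ ($A = 6 \left(-2\right) + \left(\frac{2}{5} + \frac{4}{5} \cdot 0\right) = -12 + \left(\frac{2}{5} + 0\right) = -12 + \frac{2}{5} = - \frac{58}{5} \approx -11.6$)
$A \left(\left(-6 + K{\left(4 \right)}\right) 5 - 44\right) = - \frac{58 \left(\left(-6 + \left(10 + 4^{2} + 7 \cdot 4\right)\right) 5 - 44\right)}{5} = - \frac{58 \left(\left(-6 + \left(10 + 16 + 28\right)\right) 5 - 44\right)}{5} = - \frac{58 \left(\left(-6 + 54\right) 5 - 44\right)}{5} = - \frac{58 \left(48 \cdot 5 - 44\right)}{5} = - \frac{58 \left(240 - 44\right)}{5} = \left(- \frac{58}{5}\right) 196 = - \frac{11368}{5}$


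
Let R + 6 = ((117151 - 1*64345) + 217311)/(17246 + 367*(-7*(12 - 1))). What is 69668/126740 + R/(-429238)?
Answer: 27448087180591/49927090536130 ≈ 0.54976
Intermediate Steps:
R = -112065/3671 (R = -6 + ((117151 - 1*64345) + 217311)/(17246 + 367*(-7*(12 - 1))) = -6 + ((117151 - 64345) + 217311)/(17246 + 367*(-7*11)) = -6 + (52806 + 217311)/(17246 + 367*(-77)) = -6 + 270117/(17246 - 28259) = -6 + 270117/(-11013) = -6 + 270117*(-1/11013) = -6 - 90039/3671 = -112065/3671 ≈ -30.527)
69668/126740 + R/(-429238) = 69668/126740 - 112065/3671/(-429238) = 69668*(1/126740) - 112065/3671*(-1/429238) = 17417/31685 + 112065/1575732698 = 27448087180591/49927090536130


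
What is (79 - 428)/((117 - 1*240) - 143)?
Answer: 349/266 ≈ 1.3120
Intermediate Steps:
(79 - 428)/((117 - 1*240) - 143) = -349/((117 - 240) - 143) = -349/(-123 - 143) = -349/(-266) = -349*(-1/266) = 349/266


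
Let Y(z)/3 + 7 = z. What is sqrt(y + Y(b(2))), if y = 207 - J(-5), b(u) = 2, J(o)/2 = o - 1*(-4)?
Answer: sqrt(194) ≈ 13.928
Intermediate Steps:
J(o) = 8 + 2*o (J(o) = 2*(o - 1*(-4)) = 2*(o + 4) = 2*(4 + o) = 8 + 2*o)
Y(z) = -21 + 3*z
y = 209 (y = 207 - (8 + 2*(-5)) = 207 - (8 - 10) = 207 - 1*(-2) = 207 + 2 = 209)
sqrt(y + Y(b(2))) = sqrt(209 + (-21 + 3*2)) = sqrt(209 + (-21 + 6)) = sqrt(209 - 15) = sqrt(194)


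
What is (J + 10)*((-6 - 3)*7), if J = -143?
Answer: 8379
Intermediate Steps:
(J + 10)*((-6 - 3)*7) = (-143 + 10)*((-6 - 3)*7) = -(-1197)*7 = -133*(-63) = 8379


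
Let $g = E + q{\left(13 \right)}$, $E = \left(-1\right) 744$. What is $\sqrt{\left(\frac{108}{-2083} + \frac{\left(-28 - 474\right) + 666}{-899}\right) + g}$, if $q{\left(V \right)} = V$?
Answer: $\frac{3 i \sqrt{284912794660003}}{1872617} \approx 27.041 i$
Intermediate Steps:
$E = -744$
$g = -731$ ($g = -744 + 13 = -731$)
$\sqrt{\left(\frac{108}{-2083} + \frac{\left(-28 - 474\right) + 666}{-899}\right) + g} = \sqrt{\left(\frac{108}{-2083} + \frac{\left(-28 - 474\right) + 666}{-899}\right) - 731} = \sqrt{\left(108 \left(- \frac{1}{2083}\right) + \left(-502 + 666\right) \left(- \frac{1}{899}\right)\right) - 731} = \sqrt{\left(- \frac{108}{2083} + 164 \left(- \frac{1}{899}\right)\right) - 731} = \sqrt{\left(- \frac{108}{2083} - \frac{164}{899}\right) - 731} = \sqrt{- \frac{438704}{1872617} - 731} = \sqrt{- \frac{1369321731}{1872617}} = \frac{3 i \sqrt{284912794660003}}{1872617}$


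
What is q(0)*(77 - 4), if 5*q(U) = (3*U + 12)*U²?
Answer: 0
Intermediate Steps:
q(U) = U²*(12 + 3*U)/5 (q(U) = ((3*U + 12)*U²)/5 = ((12 + 3*U)*U²)/5 = (U²*(12 + 3*U))/5 = U²*(12 + 3*U)/5)
q(0)*(77 - 4) = ((⅗)*0²*(4 + 0))*(77 - 4) = ((⅗)*0*4)*73 = 0*73 = 0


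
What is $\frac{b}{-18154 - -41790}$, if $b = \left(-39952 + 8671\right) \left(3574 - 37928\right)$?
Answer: $\frac{537313737}{11818} \approx 45466.0$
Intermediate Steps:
$b = 1074627474$ ($b = \left(-31281\right) \left(-34354\right) = 1074627474$)
$\frac{b}{-18154 - -41790} = \frac{1074627474}{-18154 - -41790} = \frac{1074627474}{-18154 + 41790} = \frac{1074627474}{23636} = 1074627474 \cdot \frac{1}{23636} = \frac{537313737}{11818}$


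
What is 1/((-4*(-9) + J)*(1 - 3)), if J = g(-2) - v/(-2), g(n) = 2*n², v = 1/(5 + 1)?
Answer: -6/529 ≈ -0.011342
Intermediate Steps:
v = ⅙ (v = 1/6 = ⅙ ≈ 0.16667)
J = 97/12 (J = 2*(-2)² - 1/(6*(-2)) = 2*4 - (-1)/(6*2) = 8 - 1*(-1/12) = 8 + 1/12 = 97/12 ≈ 8.0833)
1/((-4*(-9) + J)*(1 - 3)) = 1/((-4*(-9) + 97/12)*(1 - 3)) = 1/((36 + 97/12)*(-2)) = 1/((529/12)*(-2)) = 1/(-529/6) = -6/529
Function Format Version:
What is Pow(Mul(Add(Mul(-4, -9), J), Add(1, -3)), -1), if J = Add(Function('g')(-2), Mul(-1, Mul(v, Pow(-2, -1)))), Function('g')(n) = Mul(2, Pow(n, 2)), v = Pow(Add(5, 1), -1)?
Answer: Rational(-6, 529) ≈ -0.011342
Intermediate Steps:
v = Rational(1, 6) (v = Pow(6, -1) = Rational(1, 6) ≈ 0.16667)
J = Rational(97, 12) (J = Add(Mul(2, Pow(-2, 2)), Mul(-1, Mul(Rational(1, 6), Pow(-2, -1)))) = Add(Mul(2, 4), Mul(-1, Mul(Rational(1, 6), Rational(-1, 2)))) = Add(8, Mul(-1, Rational(-1, 12))) = Add(8, Rational(1, 12)) = Rational(97, 12) ≈ 8.0833)
Pow(Mul(Add(Mul(-4, -9), J), Add(1, -3)), -1) = Pow(Mul(Add(Mul(-4, -9), Rational(97, 12)), Add(1, -3)), -1) = Pow(Mul(Add(36, Rational(97, 12)), -2), -1) = Pow(Mul(Rational(529, 12), -2), -1) = Pow(Rational(-529, 6), -1) = Rational(-6, 529)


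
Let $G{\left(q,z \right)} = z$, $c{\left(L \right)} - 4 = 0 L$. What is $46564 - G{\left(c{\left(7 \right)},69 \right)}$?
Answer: $46495$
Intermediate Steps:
$c{\left(L \right)} = 4$ ($c{\left(L \right)} = 4 + 0 L = 4 + 0 = 4$)
$46564 - G{\left(c{\left(7 \right)},69 \right)} = 46564 - 69 = 46495$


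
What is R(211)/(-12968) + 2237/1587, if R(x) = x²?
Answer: -41645411/20580216 ≈ -2.0236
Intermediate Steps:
R(211)/(-12968) + 2237/1587 = 211²/(-12968) + 2237/1587 = 44521*(-1/12968) + 2237*(1/1587) = -44521/12968 + 2237/1587 = -41645411/20580216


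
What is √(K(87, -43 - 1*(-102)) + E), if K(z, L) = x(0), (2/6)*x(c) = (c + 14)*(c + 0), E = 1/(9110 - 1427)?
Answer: √7683/7683 ≈ 0.011409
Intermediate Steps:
E = 1/7683 ≈ 0.00013016
x(c) = 3*c*(14 + c) (x(c) = 3*((c + 14)*(c + 0)) = 3*((14 + c)*c) = 3*(c*(14 + c)) = 3*c*(14 + c))
K(z, L) = 0 (K(z, L) = 3*0*(14 + 0) = 3*0*14 = 0)
√(K(87, -43 - 1*(-102)) + E) = √(0 + 1/7683) = √(1/7683) = √7683/7683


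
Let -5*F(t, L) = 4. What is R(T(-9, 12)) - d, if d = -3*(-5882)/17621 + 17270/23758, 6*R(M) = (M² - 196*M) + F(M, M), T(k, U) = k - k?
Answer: -5845252253/3139797885 ≈ -1.8617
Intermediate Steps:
F(t, L) = -⅘ (F(t, L) = -⅕*4 = -⅘)
T(k, U) = 0
R(M) = -2/15 - 98*M/3 + M²/6 (R(M) = ((M² - 196*M) - ⅘)/6 = (-⅘ + M² - 196*M)/6 = -2/15 - 98*M/3 + M²/6)
d = 361774169/209319859 (d = 17646*(1/17621) + 17270*(1/23758) = 17646/17621 + 8635/11879 = 361774169/209319859 ≈ 1.7283)
R(T(-9, 12)) - d = (-2/15 - 98/3*0 + (⅙)*0²) - 1*361774169/209319859 = (-2/15 + 0 + (⅙)*0) - 361774169/209319859 = (-2/15 + 0 + 0) - 361774169/209319859 = -2/15 - 361774169/209319859 = -5845252253/3139797885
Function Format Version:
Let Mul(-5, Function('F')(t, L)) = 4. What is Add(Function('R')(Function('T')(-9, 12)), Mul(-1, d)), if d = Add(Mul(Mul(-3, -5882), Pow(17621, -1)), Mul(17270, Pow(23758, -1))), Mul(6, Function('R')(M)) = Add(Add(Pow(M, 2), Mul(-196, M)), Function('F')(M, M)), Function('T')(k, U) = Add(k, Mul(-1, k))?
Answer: Rational(-5845252253, 3139797885) ≈ -1.8617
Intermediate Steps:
Function('F')(t, L) = Rational(-4, 5) (Function('F')(t, L) = Mul(Rational(-1, 5), 4) = Rational(-4, 5))
Function('T')(k, U) = 0
Function('R')(M) = Add(Rational(-2, 15), Mul(Rational(-98, 3), M), Mul(Rational(1, 6), Pow(M, 2))) (Function('R')(M) = Mul(Rational(1, 6), Add(Add(Pow(M, 2), Mul(-196, M)), Rational(-4, 5))) = Mul(Rational(1, 6), Add(Rational(-4, 5), Pow(M, 2), Mul(-196, M))) = Add(Rational(-2, 15), Mul(Rational(-98, 3), M), Mul(Rational(1, 6), Pow(M, 2))))
d = Rational(361774169, 209319859) (d = Add(Mul(17646, Rational(1, 17621)), Mul(17270, Rational(1, 23758))) = Add(Rational(17646, 17621), Rational(8635, 11879)) = Rational(361774169, 209319859) ≈ 1.7283)
Add(Function('R')(Function('T')(-9, 12)), Mul(-1, d)) = Add(Add(Rational(-2, 15), Mul(Rational(-98, 3), 0), Mul(Rational(1, 6), Pow(0, 2))), Mul(-1, Rational(361774169, 209319859))) = Add(Add(Rational(-2, 15), 0, Mul(Rational(1, 6), 0)), Rational(-361774169, 209319859)) = Add(Add(Rational(-2, 15), 0, 0), Rational(-361774169, 209319859)) = Add(Rational(-2, 15), Rational(-361774169, 209319859)) = Rational(-5845252253, 3139797885)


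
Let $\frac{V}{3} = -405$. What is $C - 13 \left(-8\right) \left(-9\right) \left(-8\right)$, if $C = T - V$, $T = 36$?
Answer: $8739$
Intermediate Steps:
$V = -1215$ ($V = 3 \left(-405\right) = -1215$)
$C = 1251$ ($C = 36 - -1215 = 36 + 1215 = 1251$)
$C - 13 \left(-8\right) \left(-9\right) \left(-8\right) = 1251 - 13 \left(-8\right) \left(-9\right) \left(-8\right) = 1251 - 13 \cdot 72 \left(-8\right) = 1251 - -7488 = 1251 + 7488 = 8739$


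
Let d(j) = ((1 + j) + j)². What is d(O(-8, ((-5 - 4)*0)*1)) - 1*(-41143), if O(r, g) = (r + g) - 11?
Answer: 42512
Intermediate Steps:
O(r, g) = -11 + g + r (O(r, g) = (g + r) - 11 = -11 + g + r)
d(j) = (1 + 2*j)²
d(O(-8, ((-5 - 4)*0)*1)) - 1*(-41143) = (1 + 2*(-11 + ((-5 - 4)*0)*1 - 8))² - 1*(-41143) = (1 + 2*(-11 - 9*0*1 - 8))² + 41143 = (1 + 2*(-11 + 0*1 - 8))² + 41143 = (1 + 2*(-11 + 0 - 8))² + 41143 = (1 + 2*(-19))² + 41143 = (1 - 38)² + 41143 = (-37)² + 41143 = 1369 + 41143 = 42512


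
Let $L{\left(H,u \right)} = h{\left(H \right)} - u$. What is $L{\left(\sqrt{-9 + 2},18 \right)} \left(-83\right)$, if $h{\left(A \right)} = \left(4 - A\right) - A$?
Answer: $1162 + 166 i \sqrt{7} \approx 1162.0 + 439.19 i$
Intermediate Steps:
$h{\left(A \right)} = 4 - 2 A$
$L{\left(H,u \right)} = 4 - u - 2 H$ ($L{\left(H,u \right)} = \left(4 - 2 H\right) - u = 4 - u - 2 H$)
$L{\left(\sqrt{-9 + 2},18 \right)} \left(-83\right) = \left(4 - 18 - 2 \sqrt{-9 + 2}\right) \left(-83\right) = \left(4 - 18 - 2 \sqrt{-7}\right) \left(-83\right) = \left(4 - 18 - 2 i \sqrt{7}\right) \left(-83\right) = \left(-14 - 2 i \sqrt{7}\right) \left(-83\right) = 1162 + 166 i \sqrt{7}$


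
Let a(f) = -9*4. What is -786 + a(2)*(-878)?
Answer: 30822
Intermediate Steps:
a(f) = -36
-786 + a(2)*(-878) = -786 - 36*(-878) = -786 + 31608 = 30822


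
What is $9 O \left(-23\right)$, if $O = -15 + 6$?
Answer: $1863$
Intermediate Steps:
$O = -9$
$9 O \left(-23\right) = 9 \left(-9\right) \left(-23\right) = \left(-81\right) \left(-23\right) = 1863$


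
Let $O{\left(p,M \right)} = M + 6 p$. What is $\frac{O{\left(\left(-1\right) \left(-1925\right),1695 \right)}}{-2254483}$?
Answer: $- \frac{13245}{2254483} \approx -0.005875$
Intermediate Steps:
$\frac{O{\left(\left(-1\right) \left(-1925\right),1695 \right)}}{-2254483} = \frac{1695 + 6 \left(\left(-1\right) \left(-1925\right)\right)}{-2254483} = \left(1695 + 6 \cdot 1925\right) \left(- \frac{1}{2254483}\right) = \left(1695 + 11550\right) \left(- \frac{1}{2254483}\right) = 13245 \left(- \frac{1}{2254483}\right) = - \frac{13245}{2254483}$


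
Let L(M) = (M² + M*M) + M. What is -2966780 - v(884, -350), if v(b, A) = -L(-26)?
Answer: -2965454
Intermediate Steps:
L(M) = M + 2*M² (L(M) = (M² + M²) + M = 2*M² + M = M + 2*M²)
v(b, A) = -1326 (v(b, A) = -(-26)*(1 + 2*(-26)) = -(-26)*(1 - 52) = -(-26)*(-51) = -1*1326 = -1326)
-2966780 - v(884, -350) = -2966780 - 1*(-1326) = -2966780 + 1326 = -2965454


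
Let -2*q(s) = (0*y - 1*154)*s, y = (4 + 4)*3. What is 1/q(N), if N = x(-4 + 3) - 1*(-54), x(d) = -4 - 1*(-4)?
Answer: 1/4158 ≈ 0.00024050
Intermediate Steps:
x(d) = 0 (x(d) = -4 + 4 = 0)
y = 24 (y = 8*3 = 24)
N = 54 (N = 0 - 1*(-54) = 0 + 54 = 54)
q(s) = 77*s (q(s) = -(0*24 - 1*154)*s/2 = -(0 - 154)*s/2 = -(-77)*s = 77*s)
1/q(N) = 1/(77*54) = 1/4158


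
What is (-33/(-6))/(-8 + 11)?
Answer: 11/6 ≈ 1.8333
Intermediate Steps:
(-33/(-6))/(-8 + 11) = -33*(-1)/6/3 = -3*(-11/6)*(1/3) = (11/2)*(1/3) = 11/6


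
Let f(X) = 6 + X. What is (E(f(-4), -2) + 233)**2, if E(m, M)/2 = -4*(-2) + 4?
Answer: 66049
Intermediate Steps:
E(m, M) = 24 (E(m, M) = 2*(-4*(-2) + 4) = 2*(8 + 4) = 2*12 = 24)
(E(f(-4), -2) + 233)**2 = (24 + 233)**2 = 257**2 = 66049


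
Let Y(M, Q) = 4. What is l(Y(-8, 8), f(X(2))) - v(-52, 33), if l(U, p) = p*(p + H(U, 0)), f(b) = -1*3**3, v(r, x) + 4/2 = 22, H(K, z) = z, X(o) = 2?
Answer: 709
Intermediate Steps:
v(r, x) = 20 (v(r, x) = -2 + 22 = 20)
f(b) = -27 (f(b) = -1*27 = -27)
l(U, p) = p**2 (l(U, p) = p*(p + 0) = p*p = p**2)
l(Y(-8, 8), f(X(2))) - v(-52, 33) = (-27)**2 - 1*20 = 729 - 20 = 709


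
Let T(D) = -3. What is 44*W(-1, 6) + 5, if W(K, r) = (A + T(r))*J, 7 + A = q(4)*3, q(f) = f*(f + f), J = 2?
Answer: 7573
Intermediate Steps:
q(f) = 2*f² (q(f) = f*(2*f) = 2*f²)
A = 89 (A = -7 + (2*4²)*3 = -7 + (2*16)*3 = -7 + 32*3 = -7 + 96 = 89)
W(K, r) = 172 (W(K, r) = (89 - 3)*2 = 86*2 = 172)
44*W(-1, 6) + 5 = 44*172 + 5 = 7568 + 5 = 7573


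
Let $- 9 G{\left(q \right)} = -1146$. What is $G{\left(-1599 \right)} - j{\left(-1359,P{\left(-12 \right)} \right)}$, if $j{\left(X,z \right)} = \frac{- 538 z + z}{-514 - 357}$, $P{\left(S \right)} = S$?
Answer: $\frac{352054}{2613} \approx 134.73$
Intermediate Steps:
$G{\left(q \right)} = \frac{382}{3}$ ($G{\left(q \right)} = \left(- \frac{1}{9}\right) \left(-1146\right) = \frac{382}{3}$)
$j{\left(X,z \right)} = \frac{537 z}{871}$ ($j{\left(X,z \right)} = \frac{\left(-537\right) z}{-871} = - 537 z \left(- \frac{1}{871}\right) = \frac{537 z}{871}$)
$G{\left(-1599 \right)} - j{\left(-1359,P{\left(-12 \right)} \right)} = \frac{382}{3} - \frac{537}{871} \left(-12\right) = \frac{382}{3} - - \frac{6444}{871} = \frac{382}{3} + \frac{6444}{871} = \frac{352054}{2613}$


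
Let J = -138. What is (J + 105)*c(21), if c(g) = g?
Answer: -693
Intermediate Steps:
(J + 105)*c(21) = (-138 + 105)*21 = -33*21 = -693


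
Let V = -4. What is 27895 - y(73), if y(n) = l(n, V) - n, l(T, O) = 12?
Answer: 27956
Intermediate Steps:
y(n) = 12 - n
27895 - y(73) = 27895 - (12 - 1*73) = 27895 - (12 - 73) = 27895 - 1*(-61) = 27895 + 61 = 27956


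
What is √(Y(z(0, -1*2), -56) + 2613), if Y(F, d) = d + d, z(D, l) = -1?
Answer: √2501 ≈ 50.010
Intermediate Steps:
Y(F, d) = 2*d
√(Y(z(0, -1*2), -56) + 2613) = √(2*(-56) + 2613) = √(-112 + 2613) = √2501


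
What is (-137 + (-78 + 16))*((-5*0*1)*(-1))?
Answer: 0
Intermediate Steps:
(-137 + (-78 + 16))*((-5*0*1)*(-1)) = (-137 - 62)*((0*1)*(-1)) = -0*(-1) = -199*0 = 0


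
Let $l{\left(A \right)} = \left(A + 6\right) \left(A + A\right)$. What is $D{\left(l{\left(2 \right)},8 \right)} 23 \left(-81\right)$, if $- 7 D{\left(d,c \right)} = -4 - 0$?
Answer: $- \frac{7452}{7} \approx -1064.6$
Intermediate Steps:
$l{\left(A \right)} = 2 A \left(6 + A\right)$ ($l{\left(A \right)} = \left(6 + A\right) 2 A = 2 A \left(6 + A\right)$)
$D{\left(d,c \right)} = \frac{4}{7}$ ($D{\left(d,c \right)} = - \frac{-4 - 0}{7} = - \frac{-4 + 0}{7} = \left(- \frac{1}{7}\right) \left(-4\right) = \frac{4}{7}$)
$D{\left(l{\left(2 \right)},8 \right)} 23 \left(-81\right) = \frac{4}{7} \cdot 23 \left(-81\right) = \frac{92}{7} \left(-81\right) = - \frac{7452}{7}$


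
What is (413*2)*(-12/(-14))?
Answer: 708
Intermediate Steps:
(413*2)*(-12/(-14)) = 826*(-12*(-1/14)) = 826*(6/7) = 708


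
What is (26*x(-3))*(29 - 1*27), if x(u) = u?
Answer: -156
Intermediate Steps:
(26*x(-3))*(29 - 1*27) = (26*(-3))*(29 - 1*27) = -78*(29 - 27) = -78*2 = -156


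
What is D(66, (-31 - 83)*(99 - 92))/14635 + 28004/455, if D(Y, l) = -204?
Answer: 81949144/1331785 ≈ 61.533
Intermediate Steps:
D(66, (-31 - 83)*(99 - 92))/14635 + 28004/455 = -204/14635 + 28004/455 = 81949144/1331785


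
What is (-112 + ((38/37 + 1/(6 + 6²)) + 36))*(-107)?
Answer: 12462397/1554 ≈ 8019.6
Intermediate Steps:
(-112 + ((38/37 + 1/(6 + 6²)) + 36))*(-107) = (-112 + ((38*(1/37) + 1/(6 + 36)) + 36))*(-107) = (-112 + ((38/37 + 1/42) + 36))*(-107) = (-112 + (1633/1554 + 36))*(-107) = (-112 + 57577/1554)*(-107) = -116471/1554*(-107) = 12462397/1554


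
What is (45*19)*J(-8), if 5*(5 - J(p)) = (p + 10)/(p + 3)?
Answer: 21717/5 ≈ 4343.4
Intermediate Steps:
J(p) = 5 - (10 + p)/(5*(3 + p)) (J(p) = 5 - (p + 10)/(5*(p + 3)) = 5 - (10 + p)/(5*(3 + p)))
(45*19)*J(-8) = (45*19)*((65 + 24*(-8))/(5*(3 - 8))) = 855*((⅕)*(65 - 192)/(-5)) = 855*((⅕)*(-⅕)*(-127)) = 855*(127/25) = 21717/5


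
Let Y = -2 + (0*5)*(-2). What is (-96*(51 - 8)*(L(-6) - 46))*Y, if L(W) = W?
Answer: -429312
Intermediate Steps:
Y = -2 (Y = -2 + 0*(-2) = -2 + 0 = -2)
(-96*(51 - 8)*(L(-6) - 46))*Y = -96*(51 - 8)*(-6 - 46)*(-2) = -4128*(-52)*(-2) = -96*(-2236)*(-2) = 214656*(-2) = -429312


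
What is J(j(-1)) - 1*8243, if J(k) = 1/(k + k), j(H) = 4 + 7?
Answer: -181345/22 ≈ -8243.0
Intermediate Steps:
j(H) = 11
J(k) = 1/(2*k)
J(j(-1)) - 1*8243 = (½)/11 - 1*8243 = (½)*(1/11) - 8243 = 1/22 - 8243 = -181345/22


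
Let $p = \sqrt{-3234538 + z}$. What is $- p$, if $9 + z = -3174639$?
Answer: $- i \sqrt{6409186} \approx - 2531.6 i$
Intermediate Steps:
$z = -3174648$ ($z = -9 - 3174639 = -3174648$)
$p = i \sqrt{6409186}$ ($p = \sqrt{-3234538 - 3174648} = \sqrt{-6409186} = i \sqrt{6409186} \approx 2531.6 i$)
$- p = - i \sqrt{6409186}$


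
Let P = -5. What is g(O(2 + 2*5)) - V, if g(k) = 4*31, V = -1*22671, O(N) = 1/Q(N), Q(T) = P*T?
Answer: 22795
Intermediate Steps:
Q(T) = -5*T
O(N) = -1/(5*N) (O(N) = 1/(-5*N) = -1/(5*N))
V = -22671
g(k) = 124
g(O(2 + 2*5)) - V = 124 - 1*(-22671) = 124 + 22671 = 22795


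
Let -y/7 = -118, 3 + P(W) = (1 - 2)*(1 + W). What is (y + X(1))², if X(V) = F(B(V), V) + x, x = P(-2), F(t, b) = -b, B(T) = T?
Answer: 677329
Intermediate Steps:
P(W) = -4 - W (P(W) = -3 + (1 - 2)*(1 + W) = -3 - (1 + W) = -3 + (-1 - W) = -4 - W)
x = -2 (x = -4 - 1*(-2) = -4 + 2 = -2)
X(V) = -2 - V (X(V) = -V - 2 = -2 - V)
y = 826 (y = -7*(-118) = 826)
(y + X(1))² = (826 + (-2 - 1*1))² = (826 + (-2 - 1))² = (826 - 3)² = 823² = 677329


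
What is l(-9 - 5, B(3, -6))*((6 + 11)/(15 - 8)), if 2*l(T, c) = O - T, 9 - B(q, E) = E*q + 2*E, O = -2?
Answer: 102/7 ≈ 14.571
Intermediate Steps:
B(q, E) = 9 - 2*E - E*q (B(q, E) = 9 - (E*q + 2*E) = 9 - (2*E + E*q) = 9 + (-2*E - E*q) = 9 - 2*E - E*q)
l(T, c) = -1 - T/2 (l(T, c) = (-2 - T)/2 = -1 - T/2)
l(-9 - 5, B(3, -6))*((6 + 11)/(15 - 8)) = (-1 - (-9 - 5)/2)*((6 + 11)/(15 - 8)) = (-1 - (-9 - 1*5)/2)*(17/7) = (-1 - (-9 - 5)/2)*(17*(⅐)) = (-1 - ½*(-14))*(17/7) = (-1 + 7)*(17/7) = 6*(17/7) = 102/7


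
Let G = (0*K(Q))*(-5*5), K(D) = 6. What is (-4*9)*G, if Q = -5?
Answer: 0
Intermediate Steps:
G = 0 (G = (0*6)*(-5*5) = 0*(-25) = 0)
(-4*9)*G = -4*9*0 = -36*0 = 0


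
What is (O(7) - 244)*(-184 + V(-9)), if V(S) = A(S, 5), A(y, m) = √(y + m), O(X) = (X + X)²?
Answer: 8832 - 96*I ≈ 8832.0 - 96.0*I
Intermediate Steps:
O(X) = 4*X² (O(X) = (2*X)² = 4*X²)
A(y, m) = √(m + y)
V(S) = √(5 + S)
(O(7) - 244)*(-184 + V(-9)) = (4*7² - 244)*(-184 + √(5 - 9)) = (4*49 - 244)*(-184 + √(-4)) = (196 - 244)*(-184 + 2*I) = -48*(-184 + 2*I) = 8832 - 96*I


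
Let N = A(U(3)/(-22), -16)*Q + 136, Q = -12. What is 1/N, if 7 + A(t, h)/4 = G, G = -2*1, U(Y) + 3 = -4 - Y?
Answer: 1/568 ≈ 0.0017606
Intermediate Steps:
U(Y) = -7 - Y (U(Y) = -3 + (-4 - Y) = -7 - Y)
G = -2
A(t, h) = -36 (A(t, h) = -28 + 4*(-2) = -28 - 8 = -36)
N = 568 (N = -36*(-12) + 136 = 432 + 136 = 568)
1/N = 1/568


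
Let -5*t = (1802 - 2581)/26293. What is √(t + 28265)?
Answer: 2*√122126350990215/131465 ≈ 168.12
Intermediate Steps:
t = 779/131465 (t = -(1802 - 2581)/(5*26293) = -(-779)/(5*26293) = -⅕*(-779/26293) = 779/131465 ≈ 0.0059255)
√(t + 28265) = √(779/131465 + 28265) = √(3715859004/131465) = 2*√122126350990215/131465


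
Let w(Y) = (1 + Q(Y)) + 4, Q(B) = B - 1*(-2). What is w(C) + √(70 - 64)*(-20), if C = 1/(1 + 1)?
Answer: 15/2 - 20*√6 ≈ -41.490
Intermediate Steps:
Q(B) = 2 + B (Q(B) = B + 2 = 2 + B)
C = ½ (C = 1/2 = ½ ≈ 0.50000)
w(Y) = 7 + Y (w(Y) = (1 + (2 + Y)) + 4 = (3 + Y) + 4 = 7 + Y)
w(C) + √(70 - 64)*(-20) = (7 + ½) + √(70 - 64)*(-20) = 15/2 + √6*(-20) = 15/2 - 20*√6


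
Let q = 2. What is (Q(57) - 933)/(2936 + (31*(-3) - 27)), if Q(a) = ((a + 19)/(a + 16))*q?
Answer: -67957/205568 ≈ -0.33058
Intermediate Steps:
Q(a) = 2*(19 + a)/(16 + a) (Q(a) = ((a + 19)/(a + 16))*2 = ((19 + a)/(16 + a))*2 = 2*(19 + a)/(16 + a))
(Q(57) - 933)/(2936 + (31*(-3) - 27)) = (2*(19 + 57)/(16 + 57) - 933)/(2936 + (31*(-3) - 27)) = (2*76/73 - 933)/(2936 + (-93 - 27)) = (2*(1/73)*76 - 933)/(2936 - 120) = (152/73 - 933)/2816 = -67957/73*1/2816 = -67957/205568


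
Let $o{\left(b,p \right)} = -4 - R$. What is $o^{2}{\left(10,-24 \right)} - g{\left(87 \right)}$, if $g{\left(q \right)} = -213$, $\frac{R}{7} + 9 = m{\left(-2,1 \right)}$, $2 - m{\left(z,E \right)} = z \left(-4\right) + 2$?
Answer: $13438$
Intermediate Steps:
$m{\left(z,E \right)} = 4 z$ ($m{\left(z,E \right)} = 2 - \left(z \left(-4\right) + 2\right) = 2 - \left(- 4 z + 2\right) = 2 - \left(2 - 4 z\right) = 2 + \left(-2 + 4 z\right) = 4 z$)
$R = -119$ ($R = -63 + 7 \cdot 4 \left(-2\right) = -63 + 7 \left(-8\right) = -63 - 56 = -119$)
$o{\left(b,p \right)} = 115$ ($o{\left(b,p \right)} = -4 - -119 = -4 + 119 = 115$)
$o^{2}{\left(10,-24 \right)} - g{\left(87 \right)} = 115^{2} - -213 = 13225 + 213 = 13438$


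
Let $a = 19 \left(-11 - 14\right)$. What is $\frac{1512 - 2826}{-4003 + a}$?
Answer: $\frac{657}{2239} \approx 0.29343$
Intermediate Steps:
$a = -475$ ($a = 19 \left(-25\right) = -475$)
$\frac{1512 - 2826}{-4003 + a} = \frac{1512 - 2826}{-4003 - 475} = - \frac{1314}{-4478} = \left(-1314\right) \left(- \frac{1}{4478}\right) = \frac{657}{2239}$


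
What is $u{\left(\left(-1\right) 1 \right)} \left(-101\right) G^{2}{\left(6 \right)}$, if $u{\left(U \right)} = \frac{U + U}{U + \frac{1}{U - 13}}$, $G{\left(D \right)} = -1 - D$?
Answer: $- \frac{138572}{15} \approx -9238.1$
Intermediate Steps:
$u{\left(U \right)} = \frac{2 U}{U + \frac{1}{-13 + U}}$
$u{\left(\left(-1\right) 1 \right)} \left(-101\right) G^{2}{\left(6 \right)} = \frac{2 \left(\left(-1\right) 1\right) \left(-13 - 1\right)}{1 + \left(\left(-1\right) 1\right)^{2} - 13 \left(\left(-1\right) 1\right)} \left(-101\right) \left(-1 - 6\right)^{2} = 2 \left(-1\right) \frac{1}{1 + \left(-1\right)^{2} - -13} \left(-13 - 1\right) \left(-101\right) \left(-1 - 6\right)^{2} = 2 \left(-1\right) \frac{1}{1 + 1 + 13} \left(-14\right) \left(-101\right) \left(-7\right)^{2} = 2 \left(-1\right) \frac{1}{15} \left(-14\right) \left(-101\right) 49 = \frac{28}{15} \left(-101\right) 49 = \left(- \frac{2828}{15}\right) 49 = - \frac{138572}{15}$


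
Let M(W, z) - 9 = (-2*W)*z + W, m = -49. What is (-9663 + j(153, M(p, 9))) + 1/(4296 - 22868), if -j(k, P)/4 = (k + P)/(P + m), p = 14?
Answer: -24947934887/2581508 ≈ -9664.1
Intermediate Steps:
M(W, z) = 9 + W - 2*W*z (M(W, z) = 9 + ((-2*W)*z + W) = 9 + (-2*W*z + W) = 9 + (W - 2*W*z) = 9 + W - 2*W*z)
j(k, P) = -4*(P + k)/(-49 + P) (j(k, P) = -4*(k + P)/(P - 49) = -4*(P + k)/(-49 + P))
(-9663 + j(153, M(p, 9))) + 1/(4296 - 22868) = (-9663 + 4*(-(9 + 14 - 2*14*9) - 1*153)/(-49 + (9 + 14 - 2*14*9))) + 1/(4296 - 22868) = (-9663 + 4*(-(9 + 14 - 252) - 153)/(-49 + (9 + 14 - 252))) + 1/(-18572) = (-9663 + 4*(-1*(-229) - 153)/(-49 - 229)) - 1/18572 = (-9663 + 4*(229 - 153)/(-278)) - 1/18572 = (-9663 + 4*(-1/278)*76) - 1/18572 = (-9663 - 152/139) - 1/18572 = -1343309/139 - 1/18572 = -24947934887/2581508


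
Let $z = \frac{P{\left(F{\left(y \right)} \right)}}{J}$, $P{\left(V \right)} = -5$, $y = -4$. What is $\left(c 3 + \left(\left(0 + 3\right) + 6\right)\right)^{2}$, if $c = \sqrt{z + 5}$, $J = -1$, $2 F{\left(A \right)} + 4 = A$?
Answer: $171 + 54 \sqrt{10} \approx 341.76$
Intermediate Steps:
$F{\left(A \right)} = -2 + \frac{A}{2}$
$z = 5$ ($z = - \frac{5}{-1} = \left(-5\right) \left(-1\right) = 5$)
$c = \sqrt{10}$ ($c = \sqrt{5 + 5} = \sqrt{10} \approx 3.1623$)
$\left(c 3 + \left(\left(0 + 3\right) + 6\right)\right)^{2} = \left(\sqrt{10} \cdot 3 + \left(\left(0 + 3\right) + 6\right)\right)^{2} = \left(3 \sqrt{10} + \left(3 + 6\right)\right)^{2} = \left(3 \sqrt{10} + 9\right)^{2} = \left(9 + 3 \sqrt{10}\right)^{2}$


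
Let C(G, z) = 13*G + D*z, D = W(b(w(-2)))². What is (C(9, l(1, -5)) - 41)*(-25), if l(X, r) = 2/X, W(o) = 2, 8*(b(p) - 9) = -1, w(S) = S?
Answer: -2100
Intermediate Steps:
b(p) = 71/8 (b(p) = 9 + (⅛)*(-1) = 9 - ⅛ = 71/8)
D = 4 (D = 2² = 4)
C(G, z) = 4*z + 13*G (C(G, z) = 13*G + 4*z = 4*z + 13*G)
(C(9, l(1, -5)) - 41)*(-25) = ((4*(2/1) + 13*9) - 41)*(-25) = ((4*(2*1) + 117) - 41)*(-25) = ((4*2 + 117) - 41)*(-25) = ((8 + 117) - 41)*(-25) = (125 - 41)*(-25) = 84*(-25) = -2100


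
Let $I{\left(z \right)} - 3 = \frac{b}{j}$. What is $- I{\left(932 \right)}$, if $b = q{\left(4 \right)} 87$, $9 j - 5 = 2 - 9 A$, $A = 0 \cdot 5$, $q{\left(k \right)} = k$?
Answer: $- \frac{3153}{7} \approx -450.43$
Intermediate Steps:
$A = 0$
$j = \frac{7}{9}$ ($j = \frac{5}{9} + \frac{2 - 0}{9} = \frac{5}{9} + \frac{2 + 0}{9} = \frac{5}{9} + \frac{1}{9} \cdot 2 = \frac{5}{9} + \frac{2}{9} = \frac{7}{9} \approx 0.77778$)
$b = 348$ ($b = 4 \cdot 87 = 348$)
$I{\left(z \right)} = \frac{3153}{7}$ ($I{\left(z \right)} = 3 + \frac{348}{\frac{7}{9}} = 3 + 348 \cdot \frac{9}{7} = 3 + \frac{3132}{7} = \frac{3153}{7}$)
$- I{\left(932 \right)} = \left(-1\right) \frac{3153}{7} = - \frac{3153}{7}$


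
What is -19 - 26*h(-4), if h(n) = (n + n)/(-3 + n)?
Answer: -341/7 ≈ -48.714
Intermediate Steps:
h(n) = 2*n/(-3 + n) (h(n) = (2*n)/(-3 + n) = 2*n/(-3 + n))
-19 - 26*h(-4) = -19 - 52*(-4)/(-3 - 4) = -19 - 52*(-4)/(-7) = -19 - 52*(-4)*(-1)/7 = -19 - 26*8/7 = -19 - 208/7 = -341/7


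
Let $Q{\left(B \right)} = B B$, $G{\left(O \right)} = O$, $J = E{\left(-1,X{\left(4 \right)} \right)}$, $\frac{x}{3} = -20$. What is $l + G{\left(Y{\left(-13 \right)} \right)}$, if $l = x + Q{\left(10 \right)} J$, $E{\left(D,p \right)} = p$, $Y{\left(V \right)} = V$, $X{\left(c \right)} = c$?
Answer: $327$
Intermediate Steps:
$x = -60$ ($x = 3 \left(-20\right) = -60$)
$J = 4$
$Q{\left(B \right)} = B^{2}$
$l = 340$ ($l = -60 + 10^{2} \cdot 4 = -60 + 100 \cdot 4 = -60 + 400 = 340$)
$l + G{\left(Y{\left(-13 \right)} \right)} = 340 - 13 = 327$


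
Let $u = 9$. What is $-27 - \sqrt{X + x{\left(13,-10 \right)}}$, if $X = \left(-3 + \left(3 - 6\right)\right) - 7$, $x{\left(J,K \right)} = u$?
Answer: $-27 - 2 i \approx -27.0 - 2.0 i$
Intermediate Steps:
$x{\left(J,K \right)} = 9$
$X = -13$ ($X = \left(-3 + \left(3 - 6\right)\right) - 7 = \left(-3 - 3\right) - 7 = -6 - 7 = -13$)
$-27 - \sqrt{X + x{\left(13,-10 \right)}} = -27 - \sqrt{-13 + 9} = -27 - \sqrt{-4} = -27 - 2 i$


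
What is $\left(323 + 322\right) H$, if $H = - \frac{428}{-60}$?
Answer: $4601$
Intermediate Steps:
$H = \frac{107}{15}$ ($H = \left(-428\right) \left(- \frac{1}{60}\right) = \frac{107}{15} \approx 7.1333$)
$\left(323 + 322\right) H = \left(323 + 322\right) \frac{107}{15} = 645 \cdot \frac{107}{15} = 4601$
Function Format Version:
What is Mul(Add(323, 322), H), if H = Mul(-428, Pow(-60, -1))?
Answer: 4601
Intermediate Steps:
H = Rational(107, 15) (H = Mul(-428, Rational(-1, 60)) = Rational(107, 15) ≈ 7.1333)
Mul(Add(323, 322), H) = Mul(Add(323, 322), Rational(107, 15)) = Mul(645, Rational(107, 15)) = 4601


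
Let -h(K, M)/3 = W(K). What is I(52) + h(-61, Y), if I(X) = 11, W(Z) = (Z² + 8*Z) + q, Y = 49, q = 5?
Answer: -9703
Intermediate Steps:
W(Z) = 5 + Z² + 8*Z (W(Z) = (Z² + 8*Z) + 5 = 5 + Z² + 8*Z)
h(K, M) = -15 - 24*K - 3*K² (h(K, M) = -3*(5 + K² + 8*K) = -15 - 24*K - 3*K²)
I(52) + h(-61, Y) = 11 + (-15 - 24*(-61) - 3*(-61)²) = 11 + (-15 + 1464 - 3*3721) = 11 + (-15 + 1464 - 11163) = 11 - 9714 = -9703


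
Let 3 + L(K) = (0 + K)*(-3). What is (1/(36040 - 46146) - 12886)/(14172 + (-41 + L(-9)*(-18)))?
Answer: -130225917/138442094 ≈ -0.94065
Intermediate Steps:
L(K) = -3 - 3*K (L(K) = -3 + (0 + K)*(-3) = -3 + K*(-3) = -3 - 3*K)
(1/(36040 - 46146) - 12886)/(14172 + (-41 + L(-9)*(-18))) = (1/(36040 - 46146) - 12886)/(14172 + (-41 + (-3 - 3*(-9))*(-18))) = (1/(-10106) - 12886)/(14172 + (-41 + (-3 + 27)*(-18))) = (-1/10106 - 12886)/(14172 + (-41 + 24*(-18))) = -130225917/(10106*(14172 + (-41 - 432))) = -130225917/(10106*(14172 - 473)) = -130225917/10106/13699 = -130225917/10106*1/13699 = -130225917/138442094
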